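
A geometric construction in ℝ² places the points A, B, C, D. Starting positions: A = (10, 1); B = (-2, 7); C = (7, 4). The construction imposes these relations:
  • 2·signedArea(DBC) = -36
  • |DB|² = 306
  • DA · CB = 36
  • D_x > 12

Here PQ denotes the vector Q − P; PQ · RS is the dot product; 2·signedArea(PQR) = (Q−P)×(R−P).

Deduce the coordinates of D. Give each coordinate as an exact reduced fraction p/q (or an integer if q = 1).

1. D_x = 13  [DA · CB = 36 ∩ 2·signedArea(DBC) = -36]
2. D_y = -2  [DA · CB = 36 ∩ 2·signedArea(DBC) = -36]
   → D = (13, -2)

D = (13, -2)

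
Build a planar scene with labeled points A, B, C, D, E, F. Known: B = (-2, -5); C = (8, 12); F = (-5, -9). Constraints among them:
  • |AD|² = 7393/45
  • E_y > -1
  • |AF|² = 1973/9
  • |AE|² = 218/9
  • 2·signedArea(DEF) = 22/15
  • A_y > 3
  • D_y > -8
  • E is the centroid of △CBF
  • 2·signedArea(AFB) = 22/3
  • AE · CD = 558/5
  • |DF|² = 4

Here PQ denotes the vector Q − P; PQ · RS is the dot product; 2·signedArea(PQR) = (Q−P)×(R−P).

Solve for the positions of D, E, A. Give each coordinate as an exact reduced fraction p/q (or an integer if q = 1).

1. E_x = 1/3  [E is the centroid of △CBF]
2. E_y = -2/3  [E is the centroid of △CBF]
   → E = (1/3, -2/3)
3. A_x = 8/3  [line -4·x + 3·y + -1/3 = 0 ∩ |AF|² = 1973/9]
4. A_y = 11/3  [line -4·x + 3·y + -1/3 = 0 ∩ |AF|² = 1973/9]
   → A = (8/3, 11/3)
5. D_x = -19/5  [2·signedArea(DEF) = 22/15 ∩ AE · CD = 558/5]
6. D_y = -37/5  [2·signedArea(DEF) = 22/15 ∩ AE · CD = 558/5]
   → D = (-19/5, -37/5)

A = (8/3, 11/3)
D = (-19/5, -37/5)
E = (1/3, -2/3)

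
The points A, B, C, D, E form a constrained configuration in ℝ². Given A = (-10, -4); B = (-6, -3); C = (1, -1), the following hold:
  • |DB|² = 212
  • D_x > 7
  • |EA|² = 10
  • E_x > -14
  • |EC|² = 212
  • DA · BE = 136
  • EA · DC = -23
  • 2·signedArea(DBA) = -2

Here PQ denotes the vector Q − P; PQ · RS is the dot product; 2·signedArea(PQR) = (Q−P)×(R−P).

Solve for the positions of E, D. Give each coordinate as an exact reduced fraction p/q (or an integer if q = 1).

D = (8, 1)
E = (-13, -5)

1. D_x = 8  [line 1·x + -4·y + -4 = 0 ∩ |DB|² = 212]
2. D_y = 1  [line 1·x + -4·y + -4 = 0 ∩ |DB|² = 212]
   → D = (8, 1)
3. E_x = -13  [EA · DC = -23 ∩ DA · BE = 136]
4. E_y = -5  [EA · DC = -23 ∩ DA · BE = 136]
   → E = (-13, -5)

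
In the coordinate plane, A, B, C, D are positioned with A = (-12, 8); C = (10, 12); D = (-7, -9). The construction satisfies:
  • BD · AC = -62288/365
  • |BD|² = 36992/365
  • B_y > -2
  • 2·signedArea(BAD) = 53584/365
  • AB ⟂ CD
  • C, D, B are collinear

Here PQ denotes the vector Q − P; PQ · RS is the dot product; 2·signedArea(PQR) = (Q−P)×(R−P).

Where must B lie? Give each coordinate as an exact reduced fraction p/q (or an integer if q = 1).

1. B_x = -243/365  [C, D, B are collinear ∩ AB ⟂ CD]
2. B_y = -429/365  [C, D, B are collinear ∩ AB ⟂ CD]
   → B = (-243/365, -429/365)

B = (-243/365, -429/365)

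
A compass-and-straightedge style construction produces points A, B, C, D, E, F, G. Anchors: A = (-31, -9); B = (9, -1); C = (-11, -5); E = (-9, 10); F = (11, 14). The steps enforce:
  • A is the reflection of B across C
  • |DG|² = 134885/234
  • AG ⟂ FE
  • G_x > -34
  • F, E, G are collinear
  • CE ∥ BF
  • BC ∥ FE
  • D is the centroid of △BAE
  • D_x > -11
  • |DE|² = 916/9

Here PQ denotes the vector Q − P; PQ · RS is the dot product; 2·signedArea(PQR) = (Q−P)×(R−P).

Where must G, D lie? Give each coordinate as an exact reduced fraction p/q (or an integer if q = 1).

1. G_x = -879/26  [F, E, G are collinear ∩ AG ⟂ FE]
2. G_y = 131/26  [F, E, G are collinear ∩ AG ⟂ FE]
   → G = (-879/26, 131/26)
3. D_x = -31/3  [D is the centroid of △BAE]
4. D_y = 0  [D is the centroid of △BAE]
   → D = (-31/3, 0)

D = (-31/3, 0)
G = (-879/26, 131/26)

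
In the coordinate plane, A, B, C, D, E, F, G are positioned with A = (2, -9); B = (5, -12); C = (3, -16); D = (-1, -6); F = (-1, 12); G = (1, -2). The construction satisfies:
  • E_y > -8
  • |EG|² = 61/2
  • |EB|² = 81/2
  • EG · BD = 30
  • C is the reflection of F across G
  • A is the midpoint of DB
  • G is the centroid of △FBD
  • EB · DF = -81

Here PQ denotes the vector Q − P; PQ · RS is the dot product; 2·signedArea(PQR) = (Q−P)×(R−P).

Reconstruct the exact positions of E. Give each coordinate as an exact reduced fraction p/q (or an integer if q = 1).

1. E_x = 1/2  [EB · DF = -81 ∩ EG · BD = 30]
2. E_y = -15/2  [EB · DF = -81 ∩ EG · BD = 30]
   → E = (1/2, -15/2)

E = (1/2, -15/2)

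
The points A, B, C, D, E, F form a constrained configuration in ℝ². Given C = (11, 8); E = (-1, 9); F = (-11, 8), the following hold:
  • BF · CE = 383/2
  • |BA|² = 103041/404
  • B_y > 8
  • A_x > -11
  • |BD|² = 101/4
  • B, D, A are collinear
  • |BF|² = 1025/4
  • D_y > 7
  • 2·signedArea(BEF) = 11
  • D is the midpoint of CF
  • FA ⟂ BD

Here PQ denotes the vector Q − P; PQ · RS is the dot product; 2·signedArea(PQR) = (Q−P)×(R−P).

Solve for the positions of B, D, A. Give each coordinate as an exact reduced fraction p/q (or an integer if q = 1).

1. B_x = 5  [2·signedArea(BEF) = 11 ∩ BF · CE = 383/2]
2. B_y = 17/2  [2·signedArea(BEF) = 11 ∩ BF · CE = 383/2]
   → B = (5, 17/2)
3. D_x = 0  [D is the midpoint of CF]
4. D_y = 8  [D is the midpoint of CF]
   → D = (0, 8)
5. A_x = -1100/101  [B, D, A are collinear ∩ FA ⟂ BD]
6. A_y = 698/101  [B, D, A are collinear ∩ FA ⟂ BD]
   → A = (-1100/101, 698/101)

A = (-1100/101, 698/101)
B = (5, 17/2)
D = (0, 8)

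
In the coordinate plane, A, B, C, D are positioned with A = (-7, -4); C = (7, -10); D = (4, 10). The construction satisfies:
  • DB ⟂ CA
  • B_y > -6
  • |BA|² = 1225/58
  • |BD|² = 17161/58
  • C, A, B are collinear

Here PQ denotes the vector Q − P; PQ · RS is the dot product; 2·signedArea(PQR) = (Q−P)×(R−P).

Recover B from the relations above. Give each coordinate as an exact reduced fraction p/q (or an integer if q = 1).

B = (-161/58, -337/58)

1. B_x = -161/58  [C, A, B are collinear ∩ DB ⟂ CA]
2. B_y = -337/58  [C, A, B are collinear ∩ DB ⟂ CA]
   → B = (-161/58, -337/58)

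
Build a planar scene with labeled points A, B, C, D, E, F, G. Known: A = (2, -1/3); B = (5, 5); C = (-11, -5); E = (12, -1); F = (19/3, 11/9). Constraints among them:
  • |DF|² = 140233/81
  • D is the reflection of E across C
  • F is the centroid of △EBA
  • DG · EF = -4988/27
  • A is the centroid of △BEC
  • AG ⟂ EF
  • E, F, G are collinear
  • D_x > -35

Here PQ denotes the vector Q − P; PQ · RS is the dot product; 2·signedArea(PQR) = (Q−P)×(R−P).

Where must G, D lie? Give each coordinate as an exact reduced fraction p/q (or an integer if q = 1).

D = (-34, -9)
G = (9322/3001, 22397/9003)

1. G_x = 9322/3001  [E, F, G are collinear ∩ AG ⟂ EF]
2. G_y = 22397/9003  [E, F, G are collinear ∩ AG ⟂ EF]
   → G = (9322/3001, 22397/9003)
3. D_x = -34  [D is the reflection of E across C]
4. D_y = -9  [D is the reflection of E across C]
   → D = (-34, -9)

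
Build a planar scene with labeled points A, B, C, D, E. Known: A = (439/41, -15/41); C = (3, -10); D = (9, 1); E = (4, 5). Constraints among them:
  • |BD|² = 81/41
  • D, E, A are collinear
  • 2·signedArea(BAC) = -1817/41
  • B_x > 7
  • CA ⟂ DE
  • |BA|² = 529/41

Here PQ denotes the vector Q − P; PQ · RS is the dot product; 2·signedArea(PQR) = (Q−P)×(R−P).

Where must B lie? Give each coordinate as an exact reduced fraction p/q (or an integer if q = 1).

B = (324/41, 77/41)

1. B_x = 324/41  [line 395/41·x + -316/41·y + -2528/41 = 0 ∩ |BD|² = 81/41]
2. B_y = 77/41  [line 395/41·x + -316/41·y + -2528/41 = 0 ∩ |BD|² = 81/41]
   → B = (324/41, 77/41)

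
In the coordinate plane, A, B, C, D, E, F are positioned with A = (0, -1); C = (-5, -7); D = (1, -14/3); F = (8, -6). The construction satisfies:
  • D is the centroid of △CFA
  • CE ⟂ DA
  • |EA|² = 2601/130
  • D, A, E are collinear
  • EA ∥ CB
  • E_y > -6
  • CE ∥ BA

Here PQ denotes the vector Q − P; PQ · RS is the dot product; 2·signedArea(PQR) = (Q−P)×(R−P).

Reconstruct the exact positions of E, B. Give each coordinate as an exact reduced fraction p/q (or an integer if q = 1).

B = (-803/130, -349/130)
E = (153/130, -691/130)

1. E_x = 153/130  [D, A, E are collinear ∩ CE ⟂ DA]
2. E_y = -691/130  [D, A, E are collinear ∩ CE ⟂ DA]
   → E = (153/130, -691/130)
3. B_x = -803/130  [CE ∥ BA ∩ EA ∥ CB]
4. B_y = -349/130  [CE ∥ BA ∩ EA ∥ CB]
   → B = (-803/130, -349/130)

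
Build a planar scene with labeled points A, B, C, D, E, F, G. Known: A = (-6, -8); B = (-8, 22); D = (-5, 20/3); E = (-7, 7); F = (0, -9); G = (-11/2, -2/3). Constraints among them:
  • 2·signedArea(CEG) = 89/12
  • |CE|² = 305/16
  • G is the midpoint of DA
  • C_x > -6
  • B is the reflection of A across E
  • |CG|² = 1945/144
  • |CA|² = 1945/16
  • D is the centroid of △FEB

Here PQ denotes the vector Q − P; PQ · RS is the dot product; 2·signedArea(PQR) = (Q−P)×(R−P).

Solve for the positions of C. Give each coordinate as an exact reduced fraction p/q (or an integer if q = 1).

C = (-21/4, 3)

1. C_x = -21/4  [line 23/3·x + 3/2·y + 143/4 = 0 ∩ |CE|² = 305/16]
2. C_y = 3  [line 23/3·x + 3/2·y + 143/4 = 0 ∩ |CE|² = 305/16]
   → C = (-21/4, 3)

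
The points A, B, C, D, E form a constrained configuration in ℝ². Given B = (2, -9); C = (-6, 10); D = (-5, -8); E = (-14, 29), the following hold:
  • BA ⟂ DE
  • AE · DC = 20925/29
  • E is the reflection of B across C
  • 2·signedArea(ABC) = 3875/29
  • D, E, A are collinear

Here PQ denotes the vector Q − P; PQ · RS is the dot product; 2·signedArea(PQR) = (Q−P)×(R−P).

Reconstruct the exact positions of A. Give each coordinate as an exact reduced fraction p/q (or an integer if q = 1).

A = (-127/29, -306/29)

1. A_x = -127/29  [D, E, A are collinear ∩ BA ⟂ DE]
2. A_y = -306/29  [D, E, A are collinear ∩ BA ⟂ DE]
   → A = (-127/29, -306/29)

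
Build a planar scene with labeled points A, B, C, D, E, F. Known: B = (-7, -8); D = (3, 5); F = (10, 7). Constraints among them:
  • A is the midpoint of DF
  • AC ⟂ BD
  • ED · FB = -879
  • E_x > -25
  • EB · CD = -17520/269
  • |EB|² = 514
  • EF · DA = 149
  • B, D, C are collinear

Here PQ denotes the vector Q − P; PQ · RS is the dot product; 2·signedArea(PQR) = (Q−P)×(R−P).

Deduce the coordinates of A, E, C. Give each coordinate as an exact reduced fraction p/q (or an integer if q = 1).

A = (13/2, 6)
C = (1287/269, 1969/269)
E = (-24, -23)

1. A_x = 13/2  [A is the midpoint of DF]
2. A_y = 6  [A is the midpoint of DF]
   → A = (13/2, 6)
3. E_x = -24  [ED · FB = -879 ∩ EF · DA = 149]
4. E_y = -23  [ED · FB = -879 ∩ EF · DA = 149]
   → E = (-24, -23)
5. C_x = 1287/269  [B, D, C are collinear ∩ AC ⟂ BD]
6. C_y = 1969/269  [B, D, C are collinear ∩ AC ⟂ BD]
   → C = (1287/269, 1969/269)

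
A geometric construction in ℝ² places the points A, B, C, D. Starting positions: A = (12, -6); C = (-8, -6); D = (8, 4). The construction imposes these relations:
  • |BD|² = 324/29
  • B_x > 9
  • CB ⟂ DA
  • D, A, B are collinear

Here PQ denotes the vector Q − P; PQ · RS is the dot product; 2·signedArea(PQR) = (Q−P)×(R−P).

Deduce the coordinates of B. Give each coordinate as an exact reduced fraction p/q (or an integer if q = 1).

1. B_x = 268/29  [D, A, B are collinear ∩ CB ⟂ DA]
2. B_y = 26/29  [D, A, B are collinear ∩ CB ⟂ DA]
   → B = (268/29, 26/29)

B = (268/29, 26/29)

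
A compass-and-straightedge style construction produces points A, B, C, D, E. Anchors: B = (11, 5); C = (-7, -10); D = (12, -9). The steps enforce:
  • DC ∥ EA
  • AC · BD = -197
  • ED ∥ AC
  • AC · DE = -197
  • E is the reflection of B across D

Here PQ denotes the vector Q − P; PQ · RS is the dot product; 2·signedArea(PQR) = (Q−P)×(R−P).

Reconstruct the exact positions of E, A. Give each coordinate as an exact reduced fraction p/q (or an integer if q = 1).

1. E_x = 13  [E is the reflection of B across D]
2. E_y = -23  [E is the reflection of B across D]
   → E = (13, -23)
3. A_x = -6  [ED ∥ AC ∩ DC ∥ EA]
4. A_y = -24  [ED ∥ AC ∩ DC ∥ EA]
   → A = (-6, -24)

A = (-6, -24)
E = (13, -23)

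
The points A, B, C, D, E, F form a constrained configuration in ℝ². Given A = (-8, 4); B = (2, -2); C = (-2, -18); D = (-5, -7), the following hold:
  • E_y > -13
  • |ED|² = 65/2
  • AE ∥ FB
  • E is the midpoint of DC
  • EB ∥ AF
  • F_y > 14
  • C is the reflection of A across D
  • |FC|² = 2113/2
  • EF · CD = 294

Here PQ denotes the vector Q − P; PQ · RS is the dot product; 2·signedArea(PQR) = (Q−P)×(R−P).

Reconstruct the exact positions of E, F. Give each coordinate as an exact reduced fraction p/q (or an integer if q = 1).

1. E_x = -7/2  [E is the midpoint of DC]
2. E_y = -25/2  [E is the midpoint of DC]
   → E = (-7/2, -25/2)
3. F_x = -5/2  [AE ∥ FB ∩ EB ∥ AF]
4. F_y = 29/2  [AE ∥ FB ∩ EB ∥ AF]
   → F = (-5/2, 29/2)

E = (-7/2, -25/2)
F = (-5/2, 29/2)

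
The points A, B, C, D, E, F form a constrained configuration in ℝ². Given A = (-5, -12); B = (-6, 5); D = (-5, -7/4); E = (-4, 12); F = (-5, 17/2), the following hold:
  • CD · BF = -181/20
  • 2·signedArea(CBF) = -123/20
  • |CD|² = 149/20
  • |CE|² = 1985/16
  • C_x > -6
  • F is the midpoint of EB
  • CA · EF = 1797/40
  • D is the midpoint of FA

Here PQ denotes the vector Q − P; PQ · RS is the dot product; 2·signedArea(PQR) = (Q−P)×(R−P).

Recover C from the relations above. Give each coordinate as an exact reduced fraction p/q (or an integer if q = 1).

C = (-27/5, 19/20)

1. C_x = -27/5  [2·signedArea(CBF) = -123/20 ∩ CA · EF = 1797/40]
2. C_y = 19/20  [2·signedArea(CBF) = -123/20 ∩ CA · EF = 1797/40]
   → C = (-27/5, 19/20)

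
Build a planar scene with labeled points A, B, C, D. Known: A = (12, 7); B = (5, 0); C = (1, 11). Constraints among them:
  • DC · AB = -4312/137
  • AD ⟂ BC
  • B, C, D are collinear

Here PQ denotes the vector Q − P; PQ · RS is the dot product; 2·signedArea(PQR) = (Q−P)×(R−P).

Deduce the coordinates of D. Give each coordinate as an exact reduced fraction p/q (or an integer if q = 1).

D = (489/137, 539/137)

1. D_x = 489/137  [B, C, D are collinear ∩ AD ⟂ BC]
2. D_y = 539/137  [B, C, D are collinear ∩ AD ⟂ BC]
   → D = (489/137, 539/137)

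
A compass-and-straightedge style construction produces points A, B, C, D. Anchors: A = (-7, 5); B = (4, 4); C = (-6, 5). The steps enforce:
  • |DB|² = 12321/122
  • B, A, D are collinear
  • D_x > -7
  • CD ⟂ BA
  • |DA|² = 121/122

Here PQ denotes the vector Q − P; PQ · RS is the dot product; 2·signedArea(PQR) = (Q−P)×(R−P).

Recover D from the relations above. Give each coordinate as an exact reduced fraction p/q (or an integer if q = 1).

1. D_x = -733/122  [B, A, D are collinear ∩ CD ⟂ BA]
2. D_y = 599/122  [B, A, D are collinear ∩ CD ⟂ BA]
   → D = (-733/122, 599/122)

D = (-733/122, 599/122)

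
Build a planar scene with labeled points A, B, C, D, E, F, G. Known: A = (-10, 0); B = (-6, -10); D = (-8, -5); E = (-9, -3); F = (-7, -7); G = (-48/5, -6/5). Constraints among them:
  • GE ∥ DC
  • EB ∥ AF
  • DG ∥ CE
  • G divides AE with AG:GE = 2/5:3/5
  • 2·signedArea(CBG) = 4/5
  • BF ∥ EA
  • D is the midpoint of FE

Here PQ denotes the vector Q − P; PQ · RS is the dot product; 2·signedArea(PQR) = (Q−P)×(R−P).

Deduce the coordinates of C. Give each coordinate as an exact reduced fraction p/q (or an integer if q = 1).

1. C_x = -37/5  [DG ∥ CE ∩ GE ∥ DC]
2. C_y = -34/5  [DG ∥ CE ∩ GE ∥ DC]
   → C = (-37/5, -34/5)

C = (-37/5, -34/5)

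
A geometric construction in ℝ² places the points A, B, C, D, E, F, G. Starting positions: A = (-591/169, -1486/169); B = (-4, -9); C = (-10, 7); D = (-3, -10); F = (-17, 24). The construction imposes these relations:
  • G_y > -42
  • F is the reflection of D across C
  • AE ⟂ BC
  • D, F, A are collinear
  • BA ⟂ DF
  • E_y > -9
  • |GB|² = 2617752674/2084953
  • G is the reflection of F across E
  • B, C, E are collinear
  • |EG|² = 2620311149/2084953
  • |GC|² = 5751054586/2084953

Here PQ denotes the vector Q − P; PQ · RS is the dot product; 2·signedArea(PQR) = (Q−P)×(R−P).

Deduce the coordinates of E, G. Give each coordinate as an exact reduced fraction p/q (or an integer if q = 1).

1. E_x = -49423/12337  [B, C, E are collinear ∩ AE ⟂ BC]
2. E_y = -110833/12337  [B, C, E are collinear ∩ AE ⟂ BC]
   → E = (-49423/12337, -110833/12337)
3. G_x = 110883/12337  [G is the reflection of F across E]
4. G_y = -517754/12337  [G is the reflection of F across E]
   → G = (110883/12337, -517754/12337)

E = (-49423/12337, -110833/12337)
G = (110883/12337, -517754/12337)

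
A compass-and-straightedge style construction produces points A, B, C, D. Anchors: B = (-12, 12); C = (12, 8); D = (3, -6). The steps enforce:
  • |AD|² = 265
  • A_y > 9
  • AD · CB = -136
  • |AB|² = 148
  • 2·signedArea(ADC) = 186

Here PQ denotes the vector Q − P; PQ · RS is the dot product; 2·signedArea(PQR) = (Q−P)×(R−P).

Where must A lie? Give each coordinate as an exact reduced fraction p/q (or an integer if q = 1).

1. A_x = 0  [AD · CB = -136 ∩ 2·signedArea(ADC) = 186]
2. A_y = 10  [AD · CB = -136 ∩ 2·signedArea(ADC) = 186]
   → A = (0, 10)

A = (0, 10)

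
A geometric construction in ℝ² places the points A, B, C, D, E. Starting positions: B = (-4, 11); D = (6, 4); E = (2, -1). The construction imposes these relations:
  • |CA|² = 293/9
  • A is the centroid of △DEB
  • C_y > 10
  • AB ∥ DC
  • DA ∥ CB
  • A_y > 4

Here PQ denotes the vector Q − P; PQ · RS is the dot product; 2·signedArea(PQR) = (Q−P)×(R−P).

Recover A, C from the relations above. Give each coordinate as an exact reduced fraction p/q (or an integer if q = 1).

1. A_x = 4/3  [A is the centroid of △DEB]
2. A_y = 14/3  [A is the centroid of △DEB]
   → A = (4/3, 14/3)
3. C_x = 2/3  [DA ∥ CB ∩ AB ∥ DC]
4. C_y = 31/3  [DA ∥ CB ∩ AB ∥ DC]
   → C = (2/3, 31/3)

A = (4/3, 14/3)
C = (2/3, 31/3)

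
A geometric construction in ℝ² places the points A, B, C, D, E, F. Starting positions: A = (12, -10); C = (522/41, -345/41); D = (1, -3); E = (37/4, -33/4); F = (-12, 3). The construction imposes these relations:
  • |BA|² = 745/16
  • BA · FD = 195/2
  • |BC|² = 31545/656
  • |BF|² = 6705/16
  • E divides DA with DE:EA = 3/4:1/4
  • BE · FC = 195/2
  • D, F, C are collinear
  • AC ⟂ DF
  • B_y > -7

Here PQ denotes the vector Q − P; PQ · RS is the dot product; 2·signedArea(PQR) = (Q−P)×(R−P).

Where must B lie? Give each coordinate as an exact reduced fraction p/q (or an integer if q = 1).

B = (6, -27/4)

1. B_x = 6  [line -1014/41·x + 468/41·y + 9243/41 = 0 ∩ |BA|² = 745/16]
2. B_y = -27/4  [line -1014/41·x + 468/41·y + 9243/41 = 0 ∩ |BA|² = 745/16]
   → B = (6, -27/4)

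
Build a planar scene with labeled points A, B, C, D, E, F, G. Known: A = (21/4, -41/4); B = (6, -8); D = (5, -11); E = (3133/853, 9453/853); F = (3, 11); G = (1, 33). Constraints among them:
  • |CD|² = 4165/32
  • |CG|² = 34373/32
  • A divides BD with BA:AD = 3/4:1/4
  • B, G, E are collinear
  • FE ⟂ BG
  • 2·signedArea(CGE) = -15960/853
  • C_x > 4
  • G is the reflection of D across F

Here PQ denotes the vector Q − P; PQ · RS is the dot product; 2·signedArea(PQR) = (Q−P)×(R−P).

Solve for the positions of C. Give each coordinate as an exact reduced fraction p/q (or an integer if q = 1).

C = (33/8, 3/8)

1. C_x = 33/8  [line 18696/853·x + 2280/853·y + -77976/853 = 0 ∩ |CG|² = 34373/32]
2. C_y = 3/8  [line 18696/853·x + 2280/853·y + -77976/853 = 0 ∩ |CG|² = 34373/32]
   → C = (33/8, 3/8)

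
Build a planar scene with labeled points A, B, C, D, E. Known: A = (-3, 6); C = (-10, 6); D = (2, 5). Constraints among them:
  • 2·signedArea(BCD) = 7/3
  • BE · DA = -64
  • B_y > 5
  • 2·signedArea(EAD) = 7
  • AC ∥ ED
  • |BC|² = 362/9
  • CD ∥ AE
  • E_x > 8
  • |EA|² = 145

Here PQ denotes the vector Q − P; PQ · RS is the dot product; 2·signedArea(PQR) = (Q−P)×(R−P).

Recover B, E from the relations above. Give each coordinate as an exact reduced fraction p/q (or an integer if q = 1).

1. E_x = 9  [AC ∥ ED ∩ CD ∥ AE]
2. E_y = 5  [AC ∥ ED ∩ CD ∥ AE]
   → E = (9, 5)
3. B_x = -11/3  [2·signedArea(BCD) = 7/3 ∩ BE · DA = -64]
4. B_y = 17/3  [2·signedArea(BCD) = 7/3 ∩ BE · DA = -64]
   → B = (-11/3, 17/3)

B = (-11/3, 17/3)
E = (9, 5)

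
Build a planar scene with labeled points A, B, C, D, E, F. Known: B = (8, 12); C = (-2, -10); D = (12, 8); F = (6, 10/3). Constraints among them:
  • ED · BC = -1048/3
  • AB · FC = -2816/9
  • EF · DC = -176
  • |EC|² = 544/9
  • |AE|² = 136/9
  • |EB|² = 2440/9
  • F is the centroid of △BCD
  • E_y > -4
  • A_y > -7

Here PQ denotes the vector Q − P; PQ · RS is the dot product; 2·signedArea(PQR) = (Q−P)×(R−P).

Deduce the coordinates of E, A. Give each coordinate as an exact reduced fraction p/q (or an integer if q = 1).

1. E_x = 2  [EF · DC = -176 ∩ ED · BC = -1048/3]
2. E_y = -10/3  [EF · DC = -176 ∩ ED · BC = -1048/3]
   → E = (2, -10/3)
3. A_x = 0  [line 8·x + 40/3·y + 800/9 = 0 ∩ |AE|² = 136/9]
4. A_y = -20/3  [line 8·x + 40/3·y + 800/9 = 0 ∩ |AE|² = 136/9]
   → A = (0, -20/3)

A = (0, -20/3)
E = (2, -10/3)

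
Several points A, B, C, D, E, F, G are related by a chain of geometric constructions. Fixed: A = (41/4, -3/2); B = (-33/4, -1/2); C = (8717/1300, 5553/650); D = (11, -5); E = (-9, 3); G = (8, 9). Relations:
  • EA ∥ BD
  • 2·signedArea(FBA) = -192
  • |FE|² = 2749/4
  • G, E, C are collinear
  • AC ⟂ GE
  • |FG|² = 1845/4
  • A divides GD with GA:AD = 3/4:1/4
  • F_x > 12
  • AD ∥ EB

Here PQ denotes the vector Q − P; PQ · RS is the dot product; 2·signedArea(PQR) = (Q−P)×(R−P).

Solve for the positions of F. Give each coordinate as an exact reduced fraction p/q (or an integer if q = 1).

F = (25/2, -12)

1. F_x = 25/2  [line 1·x + 37/2·y + 419/2 = 0 ∩ |FG|² = 1845/4]
2. F_y = -12  [line 1·x + 37/2·y + 419/2 = 0 ∩ |FG|² = 1845/4]
   → F = (25/2, -12)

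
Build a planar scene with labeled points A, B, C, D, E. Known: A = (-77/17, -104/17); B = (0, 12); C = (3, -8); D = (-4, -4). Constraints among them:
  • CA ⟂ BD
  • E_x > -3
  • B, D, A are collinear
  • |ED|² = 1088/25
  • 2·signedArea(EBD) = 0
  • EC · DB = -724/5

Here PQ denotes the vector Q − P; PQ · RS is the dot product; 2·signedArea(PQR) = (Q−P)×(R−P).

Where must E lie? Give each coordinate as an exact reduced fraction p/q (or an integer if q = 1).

E = (-12/5, 12/5)

1. E_x = -12/5  [2·signedArea(EBD) = 0 ∩ EC · DB = -724/5]
2. E_y = 12/5  [2·signedArea(EBD) = 0 ∩ EC · DB = -724/5]
   → E = (-12/5, 12/5)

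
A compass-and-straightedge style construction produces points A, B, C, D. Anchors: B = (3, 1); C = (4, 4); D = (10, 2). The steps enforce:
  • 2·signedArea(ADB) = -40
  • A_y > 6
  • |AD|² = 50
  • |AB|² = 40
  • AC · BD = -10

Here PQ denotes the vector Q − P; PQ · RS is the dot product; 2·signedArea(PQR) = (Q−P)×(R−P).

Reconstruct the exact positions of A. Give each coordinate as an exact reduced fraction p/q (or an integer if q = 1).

1. A_x = 5  [AC · BD = -10 ∩ 2·signedArea(ADB) = -40]
2. A_y = 7  [AC · BD = -10 ∩ 2·signedArea(ADB) = -40]
   → A = (5, 7)

A = (5, 7)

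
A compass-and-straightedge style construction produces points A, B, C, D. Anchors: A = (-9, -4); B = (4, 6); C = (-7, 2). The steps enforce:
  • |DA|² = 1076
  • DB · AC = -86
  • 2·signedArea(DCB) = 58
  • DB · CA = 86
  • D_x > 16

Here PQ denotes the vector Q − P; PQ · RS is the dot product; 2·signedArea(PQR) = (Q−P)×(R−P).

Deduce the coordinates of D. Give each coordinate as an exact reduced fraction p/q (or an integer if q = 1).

1. D_x = 17  [2·signedArea(DCB) = 58 ∩ DB · AC = -86]
2. D_y = 16  [2·signedArea(DCB) = 58 ∩ DB · AC = -86]
   → D = (17, 16)

D = (17, 16)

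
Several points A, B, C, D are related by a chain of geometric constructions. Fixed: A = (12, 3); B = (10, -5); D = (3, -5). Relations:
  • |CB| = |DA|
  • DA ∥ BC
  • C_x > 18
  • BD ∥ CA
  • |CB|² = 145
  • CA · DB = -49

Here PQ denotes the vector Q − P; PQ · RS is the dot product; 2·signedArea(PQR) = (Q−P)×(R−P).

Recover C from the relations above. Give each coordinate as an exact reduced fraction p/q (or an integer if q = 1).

C = (19, 3)

1. C_x = 19  [BD ∥ CA ∩ DA ∥ BC]
2. C_y = 3  [BD ∥ CA ∩ DA ∥ BC]
   → C = (19, 3)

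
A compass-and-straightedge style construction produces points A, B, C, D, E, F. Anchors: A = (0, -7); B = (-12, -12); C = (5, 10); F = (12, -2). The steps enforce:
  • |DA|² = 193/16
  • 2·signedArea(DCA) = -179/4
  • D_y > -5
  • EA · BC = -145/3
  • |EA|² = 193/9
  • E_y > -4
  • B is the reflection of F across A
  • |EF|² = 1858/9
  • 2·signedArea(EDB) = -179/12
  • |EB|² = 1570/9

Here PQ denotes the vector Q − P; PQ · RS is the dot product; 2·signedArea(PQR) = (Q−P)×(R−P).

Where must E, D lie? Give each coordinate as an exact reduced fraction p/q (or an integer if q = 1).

1. E_x = -7/3  [line -17·x + -22·y + -317/3 = 0 ∩ |EA|² = 193/9]
2. E_y = -3  [line -17·x + -22·y + -317/3 = 0 ∩ |EA|² = 193/9]
   → E = (-7/3, -3)
3. D_x = -7/4  [2·signedArea(DCA) = -179/4 ∩ 2·signedArea(EDB) = -179/12]
4. D_y = -4  [2·signedArea(DCA) = -179/4 ∩ 2·signedArea(EDB) = -179/12]
   → D = (-7/4, -4)

D = (-7/4, -4)
E = (-7/3, -3)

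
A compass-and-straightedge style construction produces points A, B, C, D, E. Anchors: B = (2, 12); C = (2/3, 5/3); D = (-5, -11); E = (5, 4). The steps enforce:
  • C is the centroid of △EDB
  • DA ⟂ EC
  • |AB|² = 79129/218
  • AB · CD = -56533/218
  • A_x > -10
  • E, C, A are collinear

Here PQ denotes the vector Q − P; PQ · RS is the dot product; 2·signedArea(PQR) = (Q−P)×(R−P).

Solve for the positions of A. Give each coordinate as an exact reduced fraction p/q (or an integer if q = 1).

A = (-1965/218, -773/218)

1. A_x = -1965/218  [E, C, A are collinear ∩ DA ⟂ EC]
2. A_y = -773/218  [E, C, A are collinear ∩ DA ⟂ EC]
   → A = (-1965/218, -773/218)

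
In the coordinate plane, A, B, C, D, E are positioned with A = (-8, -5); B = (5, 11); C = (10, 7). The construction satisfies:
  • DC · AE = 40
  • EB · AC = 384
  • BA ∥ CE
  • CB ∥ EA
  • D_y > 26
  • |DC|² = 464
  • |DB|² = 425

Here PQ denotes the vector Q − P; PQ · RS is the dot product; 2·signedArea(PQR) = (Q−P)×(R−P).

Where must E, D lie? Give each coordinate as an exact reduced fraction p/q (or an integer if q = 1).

D = (18, 27)
E = (-3, -9)

1. E_x = -3  [CB ∥ EA ∩ BA ∥ CE]
2. E_y = -9  [CB ∥ EA ∩ BA ∥ CE]
   → E = (-3, -9)
3. D_x = 18  [line -5·x + 4·y + -18 = 0 ∩ |DC|² = 464]
4. D_y = 27  [line -5·x + 4·y + -18 = 0 ∩ |DC|² = 464]
   → D = (18, 27)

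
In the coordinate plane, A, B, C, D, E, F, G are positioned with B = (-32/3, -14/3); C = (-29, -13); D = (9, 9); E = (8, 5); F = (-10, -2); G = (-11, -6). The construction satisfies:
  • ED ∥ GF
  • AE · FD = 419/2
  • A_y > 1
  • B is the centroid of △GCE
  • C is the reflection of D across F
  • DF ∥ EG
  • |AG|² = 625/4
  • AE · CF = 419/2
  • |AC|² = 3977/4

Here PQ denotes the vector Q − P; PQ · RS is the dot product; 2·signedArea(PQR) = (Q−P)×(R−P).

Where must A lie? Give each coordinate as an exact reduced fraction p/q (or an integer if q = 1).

1. A_x = -1  [line -19·x + -11·y + -5/2 = 0 ∩ |AG|² = 625/4]
2. A_y = 3/2  [line -19·x + -11·y + -5/2 = 0 ∩ |AG|² = 625/4]
   → A = (-1, 3/2)

A = (-1, 3/2)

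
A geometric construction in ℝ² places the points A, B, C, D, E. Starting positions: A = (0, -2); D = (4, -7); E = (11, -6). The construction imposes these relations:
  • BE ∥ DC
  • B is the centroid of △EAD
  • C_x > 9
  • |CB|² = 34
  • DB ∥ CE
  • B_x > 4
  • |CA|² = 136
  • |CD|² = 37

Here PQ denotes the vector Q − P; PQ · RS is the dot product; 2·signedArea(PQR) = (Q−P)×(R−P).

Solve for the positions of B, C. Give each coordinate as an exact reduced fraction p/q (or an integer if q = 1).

1. B_x = 5  [B is the centroid of △EAD]
2. B_y = -5  [B is the centroid of △EAD]
   → B = (5, -5)
3. C_x = 10  [DB ∥ CE ∩ BE ∥ DC]
4. C_y = -8  [DB ∥ CE ∩ BE ∥ DC]
   → C = (10, -8)

B = (5, -5)
C = (10, -8)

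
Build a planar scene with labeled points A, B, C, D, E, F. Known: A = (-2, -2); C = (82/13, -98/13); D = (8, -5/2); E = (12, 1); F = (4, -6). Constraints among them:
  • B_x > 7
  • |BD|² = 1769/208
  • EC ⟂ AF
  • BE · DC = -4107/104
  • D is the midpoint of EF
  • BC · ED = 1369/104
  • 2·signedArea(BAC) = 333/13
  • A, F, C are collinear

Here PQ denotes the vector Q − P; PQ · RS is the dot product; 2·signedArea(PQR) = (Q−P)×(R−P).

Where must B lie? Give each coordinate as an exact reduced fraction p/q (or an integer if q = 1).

1. B_x = 201/26  [2·signedArea(BAC) = 333/13 ∩ BE · DC = -4107/104]
2. B_y = -281/52  [2·signedArea(BAC) = 333/13 ∩ BE · DC = -4107/104]
   → B = (201/26, -281/52)

B = (201/26, -281/52)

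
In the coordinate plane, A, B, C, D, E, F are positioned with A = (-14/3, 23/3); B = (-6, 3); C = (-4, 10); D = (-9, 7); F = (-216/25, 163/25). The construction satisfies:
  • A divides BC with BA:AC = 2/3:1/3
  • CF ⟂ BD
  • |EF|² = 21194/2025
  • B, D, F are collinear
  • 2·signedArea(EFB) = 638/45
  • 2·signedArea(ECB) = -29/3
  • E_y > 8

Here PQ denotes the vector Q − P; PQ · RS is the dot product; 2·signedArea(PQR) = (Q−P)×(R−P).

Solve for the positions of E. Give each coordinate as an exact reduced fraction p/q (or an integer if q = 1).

1. E_x = -53/9  [2·signedArea(ECB) = -29/3 ∩ 2·signedArea(EFB) = 638/45]
2. E_y = 74/9  [2·signedArea(ECB) = -29/3 ∩ 2·signedArea(EFB) = 638/45]
   → E = (-53/9, 74/9)

E = (-53/9, 74/9)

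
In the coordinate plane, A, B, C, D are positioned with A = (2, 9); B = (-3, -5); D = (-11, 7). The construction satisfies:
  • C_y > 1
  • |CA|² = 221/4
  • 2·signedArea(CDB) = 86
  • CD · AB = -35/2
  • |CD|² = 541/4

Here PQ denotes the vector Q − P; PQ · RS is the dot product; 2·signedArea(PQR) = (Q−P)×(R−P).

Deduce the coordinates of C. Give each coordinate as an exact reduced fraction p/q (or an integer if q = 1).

C = (-1/2, 2)

1. C_x = -1/2  [2·signedArea(CDB) = 86 ∩ CD · AB = -35/2]
2. C_y = 2  [2·signedArea(CDB) = 86 ∩ CD · AB = -35/2]
   → C = (-1/2, 2)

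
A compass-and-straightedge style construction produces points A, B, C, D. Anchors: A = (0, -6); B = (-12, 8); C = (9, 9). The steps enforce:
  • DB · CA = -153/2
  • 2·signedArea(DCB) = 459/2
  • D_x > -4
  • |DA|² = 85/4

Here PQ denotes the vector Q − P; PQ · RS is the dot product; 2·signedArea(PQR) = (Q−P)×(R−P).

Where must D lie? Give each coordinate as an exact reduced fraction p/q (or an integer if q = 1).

D = (-3, -5/2)

1. D_x = -3  [DB · CA = -153/2 ∩ 2·signedArea(DCB) = 459/2]
2. D_y = -5/2  [DB · CA = -153/2 ∩ 2·signedArea(DCB) = 459/2]
   → D = (-3, -5/2)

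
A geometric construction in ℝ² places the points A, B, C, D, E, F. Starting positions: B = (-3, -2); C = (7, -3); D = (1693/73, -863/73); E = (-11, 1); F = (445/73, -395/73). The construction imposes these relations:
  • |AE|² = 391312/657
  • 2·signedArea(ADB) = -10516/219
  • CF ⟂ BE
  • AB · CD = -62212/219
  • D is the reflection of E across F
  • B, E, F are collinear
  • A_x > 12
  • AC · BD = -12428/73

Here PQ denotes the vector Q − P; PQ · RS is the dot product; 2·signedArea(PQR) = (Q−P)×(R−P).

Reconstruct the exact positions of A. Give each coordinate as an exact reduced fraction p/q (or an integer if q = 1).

1. A_x = 905/73  [2·signedArea(ADB) = -10516/219 ∩ AB · CD = -62212/219]
2. A_y = -1301/219  [2·signedArea(ADB) = -10516/219 ∩ AB · CD = -62212/219]
   → A = (905/73, -1301/219)

A = (905/73, -1301/219)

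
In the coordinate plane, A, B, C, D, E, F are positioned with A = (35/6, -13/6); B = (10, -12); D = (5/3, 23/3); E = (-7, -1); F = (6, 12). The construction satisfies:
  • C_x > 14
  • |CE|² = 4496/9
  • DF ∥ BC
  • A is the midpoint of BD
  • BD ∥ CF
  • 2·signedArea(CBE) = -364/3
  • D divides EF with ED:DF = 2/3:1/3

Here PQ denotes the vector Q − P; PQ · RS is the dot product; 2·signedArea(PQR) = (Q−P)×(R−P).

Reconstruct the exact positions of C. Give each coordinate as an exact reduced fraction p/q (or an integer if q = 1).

C = (43/3, -23/3)

1. C_x = 43/3  [BD ∥ CF ∩ DF ∥ BC]
2. C_y = -23/3  [BD ∥ CF ∩ DF ∥ BC]
   → C = (43/3, -23/3)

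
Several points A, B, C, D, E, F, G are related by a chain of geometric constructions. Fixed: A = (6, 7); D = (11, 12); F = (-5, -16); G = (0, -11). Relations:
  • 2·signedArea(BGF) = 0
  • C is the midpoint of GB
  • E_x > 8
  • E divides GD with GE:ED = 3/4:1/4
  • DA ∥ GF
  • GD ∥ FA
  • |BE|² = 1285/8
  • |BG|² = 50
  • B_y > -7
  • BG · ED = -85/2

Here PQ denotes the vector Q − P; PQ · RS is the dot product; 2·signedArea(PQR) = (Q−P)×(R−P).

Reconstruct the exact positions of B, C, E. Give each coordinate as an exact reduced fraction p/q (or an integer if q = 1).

B = (5, -6)
C = (5/2, -17/2)
E = (33/4, 25/4)

1. B_x = 5  [line 5·x + -5·y + -55 = 0 ∩ |BG|² = 50]
2. B_y = -6  [line 5·x + -5·y + -55 = 0 ∩ |BG|² = 50]
   → B = (5, -6)
3. C_x = 5/2  [C is the midpoint of GB]
4. C_y = -17/2  [C is the midpoint of GB]
   → C = (5/2, -17/2)
5. E_x = 33/4  [E divides GD with GE:ED = 3/4:1/4]
6. E_y = 25/4  [E divides GD with GE:ED = 3/4:1/4]
   → E = (33/4, 25/4)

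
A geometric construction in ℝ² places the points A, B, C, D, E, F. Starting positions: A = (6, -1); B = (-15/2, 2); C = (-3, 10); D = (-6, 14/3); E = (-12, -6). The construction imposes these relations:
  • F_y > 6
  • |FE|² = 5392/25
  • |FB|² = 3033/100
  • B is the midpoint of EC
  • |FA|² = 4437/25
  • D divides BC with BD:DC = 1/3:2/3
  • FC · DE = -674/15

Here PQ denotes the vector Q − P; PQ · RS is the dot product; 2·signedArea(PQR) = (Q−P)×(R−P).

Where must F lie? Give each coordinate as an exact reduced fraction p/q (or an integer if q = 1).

F = (-24/5, 34/5)

1. F_x = -24/5  [line 6·x + 32/3·y + -656/15 = 0 ∩ |FB|² = 3033/100]
2. F_y = 34/5  [line 6·x + 32/3·y + -656/15 = 0 ∩ |FB|² = 3033/100]
   → F = (-24/5, 34/5)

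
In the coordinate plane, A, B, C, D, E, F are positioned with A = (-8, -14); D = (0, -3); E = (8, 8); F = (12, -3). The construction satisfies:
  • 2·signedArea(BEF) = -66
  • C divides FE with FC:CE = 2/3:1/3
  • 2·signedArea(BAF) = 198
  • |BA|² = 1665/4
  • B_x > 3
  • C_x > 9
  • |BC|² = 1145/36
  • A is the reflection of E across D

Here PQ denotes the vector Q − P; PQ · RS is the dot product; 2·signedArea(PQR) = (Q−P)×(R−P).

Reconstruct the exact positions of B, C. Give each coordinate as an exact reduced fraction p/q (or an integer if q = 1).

B = (4, 5/2)
C = (28/3, 13/3)

1. B_x = 4  [2·signedArea(BEF) = -66 ∩ 2·signedArea(BAF) = 198]
2. B_y = 5/2  [2·signedArea(BEF) = -66 ∩ 2·signedArea(BAF) = 198]
   → B = (4, 5/2)
3. C_x = 28/3  [C divides FE with FC:CE = 2/3:1/3]
4. C_y = 13/3  [C divides FE with FC:CE = 2/3:1/3]
   → C = (28/3, 13/3)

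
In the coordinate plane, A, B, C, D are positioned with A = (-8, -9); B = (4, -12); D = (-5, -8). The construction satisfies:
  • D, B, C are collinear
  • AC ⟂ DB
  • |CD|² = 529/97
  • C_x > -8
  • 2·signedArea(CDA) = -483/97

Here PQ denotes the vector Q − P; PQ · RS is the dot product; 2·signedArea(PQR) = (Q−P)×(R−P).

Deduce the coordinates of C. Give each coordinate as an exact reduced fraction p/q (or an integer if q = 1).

1. C_x = -692/97  [D, B, C are collinear ∩ AC ⟂ DB]
2. C_y = -684/97  [D, B, C are collinear ∩ AC ⟂ DB]
   → C = (-692/97, -684/97)

C = (-692/97, -684/97)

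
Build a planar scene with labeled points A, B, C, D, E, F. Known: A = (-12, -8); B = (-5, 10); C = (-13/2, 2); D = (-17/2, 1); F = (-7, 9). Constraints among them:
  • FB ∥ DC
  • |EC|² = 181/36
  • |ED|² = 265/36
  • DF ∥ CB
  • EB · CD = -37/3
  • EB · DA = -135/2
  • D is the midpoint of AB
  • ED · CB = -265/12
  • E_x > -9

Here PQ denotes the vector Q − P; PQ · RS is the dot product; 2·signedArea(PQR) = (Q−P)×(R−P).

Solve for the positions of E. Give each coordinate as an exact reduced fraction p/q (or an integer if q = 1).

E = (-8, 11/3)

1. E_x = -8  [EB · DA = -135/2 ∩ ED · CB = -265/12]
2. E_y = 11/3  [EB · DA = -135/2 ∩ ED · CB = -265/12]
   → E = (-8, 11/3)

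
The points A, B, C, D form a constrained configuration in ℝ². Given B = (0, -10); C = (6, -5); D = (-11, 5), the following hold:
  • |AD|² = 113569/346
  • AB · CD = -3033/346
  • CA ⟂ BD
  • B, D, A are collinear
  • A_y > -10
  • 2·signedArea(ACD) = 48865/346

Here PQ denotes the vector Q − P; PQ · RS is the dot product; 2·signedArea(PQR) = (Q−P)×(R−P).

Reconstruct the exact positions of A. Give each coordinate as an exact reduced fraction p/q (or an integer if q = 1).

1. A_x = -99/346  [B, D, A are collinear ∩ CA ⟂ BD]
2. A_y = -3325/346  [B, D, A are collinear ∩ CA ⟂ BD]
   → A = (-99/346, -3325/346)

A = (-99/346, -3325/346)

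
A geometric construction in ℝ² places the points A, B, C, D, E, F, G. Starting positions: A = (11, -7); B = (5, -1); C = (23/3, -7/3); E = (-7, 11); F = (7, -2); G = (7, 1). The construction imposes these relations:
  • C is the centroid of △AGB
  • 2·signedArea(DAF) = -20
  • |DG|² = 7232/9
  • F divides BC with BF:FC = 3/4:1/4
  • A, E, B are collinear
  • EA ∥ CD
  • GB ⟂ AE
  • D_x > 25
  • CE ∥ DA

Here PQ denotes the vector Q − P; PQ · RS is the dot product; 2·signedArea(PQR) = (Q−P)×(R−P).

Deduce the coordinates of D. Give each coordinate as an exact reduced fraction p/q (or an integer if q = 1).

1. D_x = 77/3  [CE ∥ DA ∩ EA ∥ CD]
2. D_y = -61/3  [CE ∥ DA ∩ EA ∥ CD]
   → D = (77/3, -61/3)

D = (77/3, -61/3)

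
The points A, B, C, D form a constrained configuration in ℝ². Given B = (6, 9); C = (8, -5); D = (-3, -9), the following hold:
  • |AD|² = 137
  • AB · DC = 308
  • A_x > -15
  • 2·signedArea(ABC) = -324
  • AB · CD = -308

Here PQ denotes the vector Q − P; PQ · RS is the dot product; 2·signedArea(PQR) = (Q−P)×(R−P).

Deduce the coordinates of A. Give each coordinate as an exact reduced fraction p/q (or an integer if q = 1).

1. A_x = -14  [2·signedArea(ABC) = -324 ∩ AB · DC = 308]
2. A_y = -13  [2·signedArea(ABC) = -324 ∩ AB · DC = 308]
   → A = (-14, -13)

A = (-14, -13)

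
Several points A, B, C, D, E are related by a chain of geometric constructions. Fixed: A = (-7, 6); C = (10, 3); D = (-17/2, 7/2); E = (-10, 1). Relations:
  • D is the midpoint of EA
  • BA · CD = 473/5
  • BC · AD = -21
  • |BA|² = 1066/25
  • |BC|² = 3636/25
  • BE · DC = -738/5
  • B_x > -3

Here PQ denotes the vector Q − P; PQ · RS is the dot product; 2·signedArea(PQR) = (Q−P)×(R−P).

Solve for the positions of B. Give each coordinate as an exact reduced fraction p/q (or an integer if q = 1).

B = (-2, 9/5)

1. B_x = -2  [BE · DC = -738/5 ∩ BC · AD = -21]
2. B_y = 9/5  [BE · DC = -738/5 ∩ BC · AD = -21]
   → B = (-2, 9/5)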